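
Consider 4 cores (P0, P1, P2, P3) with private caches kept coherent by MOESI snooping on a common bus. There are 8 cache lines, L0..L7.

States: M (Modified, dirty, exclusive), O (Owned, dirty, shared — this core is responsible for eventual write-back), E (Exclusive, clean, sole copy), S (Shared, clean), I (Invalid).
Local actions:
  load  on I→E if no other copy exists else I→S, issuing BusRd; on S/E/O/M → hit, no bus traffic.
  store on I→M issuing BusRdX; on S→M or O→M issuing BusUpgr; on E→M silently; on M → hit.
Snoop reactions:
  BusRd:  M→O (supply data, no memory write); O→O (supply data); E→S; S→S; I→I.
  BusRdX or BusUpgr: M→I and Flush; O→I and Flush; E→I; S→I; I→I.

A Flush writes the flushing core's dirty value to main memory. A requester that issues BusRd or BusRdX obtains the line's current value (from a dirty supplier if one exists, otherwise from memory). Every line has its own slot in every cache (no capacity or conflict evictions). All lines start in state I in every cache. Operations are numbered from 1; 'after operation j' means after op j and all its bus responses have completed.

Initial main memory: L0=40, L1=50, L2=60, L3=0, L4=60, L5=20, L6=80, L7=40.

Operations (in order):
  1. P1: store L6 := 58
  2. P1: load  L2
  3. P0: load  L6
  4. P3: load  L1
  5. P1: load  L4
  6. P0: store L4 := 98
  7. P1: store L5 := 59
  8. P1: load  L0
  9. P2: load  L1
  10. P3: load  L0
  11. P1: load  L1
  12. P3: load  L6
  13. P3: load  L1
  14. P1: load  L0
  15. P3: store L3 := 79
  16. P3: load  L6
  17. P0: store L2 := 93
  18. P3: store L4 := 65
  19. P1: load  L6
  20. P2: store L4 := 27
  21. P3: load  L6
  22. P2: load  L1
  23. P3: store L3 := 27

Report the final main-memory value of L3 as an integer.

  op1 P1: store L6 := 58 → I/M/I/I on L6; bus BusRdX; mem=80
  op2 P1: load  L2 → I/E/I/I on L2; bus BusRd; mem=60
  op3 P0: load  L6 → S/O/I/I on L6; bus BusRd; mem=80
  op4 P3: load  L1 → I/I/I/E on L1; bus BusRd; mem=50
  op5 P1: load  L4 → I/E/I/I on L4; bus BusRd; mem=60
  op6 P0: store L4 := 98 → M/I/I/I on L4; bus BusRdX; mem=60
  op7 P1: store L5 := 59 → I/M/I/I on L5; bus BusRdX; mem=20
  op8 P1: load  L0 → I/E/I/I on L0; bus BusRd; mem=40
  op9 P2: load  L1 → I/I/S/S on L1; bus BusRd; mem=50
  op10 P3: load  L0 → I/S/I/S on L0; bus BusRd; mem=40
  op11 P1: load  L1 → I/S/S/S on L1; bus BusRd; mem=50
  op12 P3: load  L6 → S/O/I/S on L6; bus BusRd; mem=80
  op13 P3: load  L1 → I/S/S/S on L1; bus (none); mem=50
  op14 P1: load  L0 → I/S/I/S on L0; bus (none); mem=40
  op15 P3: store L3 := 79 → I/I/I/M on L3; bus BusRdX; mem=0
  op16 P3: load  L6 → S/O/I/S on L6; bus (none); mem=80
  op17 P0: store L2 := 93 → M/I/I/I on L2; bus BusRdX; mem=60
  op18 P3: store L4 := 65 → I/I/I/M on L4; bus BusRdX Flush; mem=98
  op19 P1: load  L6 → S/O/I/S on L6; bus (none); mem=80
  op20 P2: store L4 := 27 → I/I/M/I on L4; bus BusRdX Flush; mem=65
  op21 P3: load  L6 → S/O/I/S on L6; bus (none); mem=80
  op22 P2: load  L1 → I/S/S/S on L1; bus (none); mem=50
  op23 P3: store L3 := 27 → I/I/I/M on L3; bus (none); mem=0

memory[L3] = 0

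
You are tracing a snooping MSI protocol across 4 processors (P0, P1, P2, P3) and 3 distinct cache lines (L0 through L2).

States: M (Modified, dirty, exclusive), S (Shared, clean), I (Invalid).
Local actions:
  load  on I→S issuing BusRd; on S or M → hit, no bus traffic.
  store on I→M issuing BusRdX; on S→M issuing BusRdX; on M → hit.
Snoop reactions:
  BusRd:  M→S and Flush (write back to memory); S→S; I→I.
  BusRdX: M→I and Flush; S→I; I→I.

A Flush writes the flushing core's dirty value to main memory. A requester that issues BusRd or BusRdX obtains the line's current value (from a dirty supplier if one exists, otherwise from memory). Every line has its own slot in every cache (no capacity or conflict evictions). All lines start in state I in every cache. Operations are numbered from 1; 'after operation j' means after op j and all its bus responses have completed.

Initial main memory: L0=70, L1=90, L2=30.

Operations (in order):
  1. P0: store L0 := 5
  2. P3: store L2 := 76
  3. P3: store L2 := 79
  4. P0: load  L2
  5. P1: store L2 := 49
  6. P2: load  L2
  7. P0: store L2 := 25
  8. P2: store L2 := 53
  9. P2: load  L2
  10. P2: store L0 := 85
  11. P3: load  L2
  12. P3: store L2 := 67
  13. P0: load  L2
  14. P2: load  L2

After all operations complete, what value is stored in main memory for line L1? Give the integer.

1. P0: store L0 := 5  bus=[BusRdX]  L0: P0=M P1=I P2=I P3=I  mem[L0]=70
2. P3: store L2 := 76  bus=[BusRdX]  L2: P0=I P1=I P2=I P3=M  mem[L2]=30
3. P3: store L2 := 79  bus=[-]  L2: P0=I P1=I P2=I P3=M  mem[L2]=30
4. P0: load  L2  bus=[BusRd,Flush]  L2: P0=S P1=I P2=I P3=S  mem[L2]=79
5. P1: store L2 := 49  bus=[BusRdX]  L2: P0=I P1=M P2=I P3=I  mem[L2]=79
6. P2: load  L2  bus=[BusRd,Flush]  L2: P0=I P1=S P2=S P3=I  mem[L2]=49
7. P0: store L2 := 25  bus=[BusRdX]  L2: P0=M P1=I P2=I P3=I  mem[L2]=49
8. P2: store L2 := 53  bus=[BusRdX,Flush]  L2: P0=I P1=I P2=M P3=I  mem[L2]=25
9. P2: load  L2  bus=[-]  L2: P0=I P1=I P2=M P3=I  mem[L2]=25
10. P2: store L0 := 85  bus=[BusRdX,Flush]  L0: P0=I P1=I P2=M P3=I  mem[L0]=5
11. P3: load  L2  bus=[BusRd,Flush]  L2: P0=I P1=I P2=S P3=S  mem[L2]=53
12. P3: store L2 := 67  bus=[BusRdX]  L2: P0=I P1=I P2=I P3=M  mem[L2]=53
13. P0: load  L2  bus=[BusRd,Flush]  L2: P0=S P1=I P2=I P3=S  mem[L2]=67
14. P2: load  L2  bus=[BusRd]  L2: P0=S P1=I P2=S P3=S  mem[L2]=67

memory[L1] = 90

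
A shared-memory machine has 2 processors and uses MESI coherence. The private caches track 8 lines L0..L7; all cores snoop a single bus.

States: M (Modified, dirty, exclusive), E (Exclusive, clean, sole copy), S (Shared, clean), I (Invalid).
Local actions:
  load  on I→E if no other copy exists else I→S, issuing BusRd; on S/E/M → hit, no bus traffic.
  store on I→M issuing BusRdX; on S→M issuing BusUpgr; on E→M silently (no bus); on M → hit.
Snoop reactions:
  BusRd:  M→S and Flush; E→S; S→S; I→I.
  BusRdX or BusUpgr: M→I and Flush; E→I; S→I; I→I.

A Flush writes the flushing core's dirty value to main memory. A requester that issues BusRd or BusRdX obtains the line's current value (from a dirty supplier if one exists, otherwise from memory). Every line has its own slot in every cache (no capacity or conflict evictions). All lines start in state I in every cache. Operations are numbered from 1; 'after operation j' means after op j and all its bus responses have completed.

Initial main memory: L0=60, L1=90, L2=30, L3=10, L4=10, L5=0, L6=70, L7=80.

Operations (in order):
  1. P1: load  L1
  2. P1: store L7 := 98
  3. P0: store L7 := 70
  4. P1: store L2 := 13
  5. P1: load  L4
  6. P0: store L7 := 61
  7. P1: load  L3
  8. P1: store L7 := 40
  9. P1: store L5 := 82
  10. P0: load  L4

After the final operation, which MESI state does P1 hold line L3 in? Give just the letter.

1. P1: load  L1  bus=[BusRd]  L1: P0=I P1=E  mem[L1]=90
2. P1: store L7 := 98  bus=[BusRdX]  L7: P0=I P1=M  mem[L7]=80
3. P0: store L7 := 70  bus=[BusRdX,Flush]  L7: P0=M P1=I  mem[L7]=98
4. P1: store L2 := 13  bus=[BusRdX]  L2: P0=I P1=M  mem[L2]=30
5. P1: load  L4  bus=[BusRd]  L4: P0=I P1=E  mem[L4]=10
6. P0: store L7 := 61  bus=[-]  L7: P0=M P1=I  mem[L7]=98
7. P1: load  L3  bus=[BusRd]  L3: P0=I P1=E  mem[L3]=10
8. P1: store L7 := 40  bus=[BusRdX,Flush]  L7: P0=I P1=M  mem[L7]=61
9. P1: store L5 := 82  bus=[BusRdX]  L5: P0=I P1=M  mem[L5]=0
10. P0: load  L4  bus=[BusRd]  L4: P0=S P1=S  mem[L4]=10

state = E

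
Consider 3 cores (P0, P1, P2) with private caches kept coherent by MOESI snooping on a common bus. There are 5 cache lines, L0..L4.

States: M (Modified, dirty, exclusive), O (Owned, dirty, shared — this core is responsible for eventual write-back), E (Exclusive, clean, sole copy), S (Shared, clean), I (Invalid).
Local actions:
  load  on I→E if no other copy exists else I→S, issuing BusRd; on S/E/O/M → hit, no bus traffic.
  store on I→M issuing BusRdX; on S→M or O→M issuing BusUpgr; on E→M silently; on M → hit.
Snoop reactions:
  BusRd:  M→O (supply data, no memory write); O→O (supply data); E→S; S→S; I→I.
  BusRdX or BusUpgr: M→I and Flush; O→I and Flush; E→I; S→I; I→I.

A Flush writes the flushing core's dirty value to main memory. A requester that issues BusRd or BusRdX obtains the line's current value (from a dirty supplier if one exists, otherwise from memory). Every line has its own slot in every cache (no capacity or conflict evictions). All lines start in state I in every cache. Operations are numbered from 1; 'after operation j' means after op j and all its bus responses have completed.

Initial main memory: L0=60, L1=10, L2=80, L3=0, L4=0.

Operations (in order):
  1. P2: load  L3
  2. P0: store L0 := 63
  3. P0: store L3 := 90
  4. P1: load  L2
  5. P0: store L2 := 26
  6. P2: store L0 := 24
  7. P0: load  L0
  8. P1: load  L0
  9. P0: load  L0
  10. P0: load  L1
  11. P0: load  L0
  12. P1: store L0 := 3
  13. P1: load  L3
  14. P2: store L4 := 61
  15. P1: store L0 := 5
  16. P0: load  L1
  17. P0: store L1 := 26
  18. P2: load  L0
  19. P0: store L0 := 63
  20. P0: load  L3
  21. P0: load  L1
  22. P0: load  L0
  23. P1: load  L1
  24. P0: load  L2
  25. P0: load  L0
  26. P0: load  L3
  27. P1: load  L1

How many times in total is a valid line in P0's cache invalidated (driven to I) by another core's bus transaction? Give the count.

step 1: P2: load  L3  ⟶  IIE  (L3)  txn=BusRd  M[L3]=0
step 2: P0: store L0 := 63  ⟶  MII  (L0)  txn=BusRdX  M[L0]=60
step 3: P0: store L3 := 90  ⟶  MII  (L3)  txn=BusRdX  M[L3]=0
step 4: P1: load  L2  ⟶  IEI  (L2)  txn=BusRd  M[L2]=80
step 5: P0: store L2 := 26  ⟶  MII  (L2)  txn=BusRdX  M[L2]=80
step 6: P2: store L0 := 24  ⟶  IIM  (L0)  txn=BusRdX+Flush  M[L0]=63
step 7: P0: load  L0  ⟶  SIO  (L0)  txn=BusRd  M[L0]=63
step 8: P1: load  L0  ⟶  SSO  (L0)  txn=BusRd  M[L0]=63
step 9: P0: load  L0  ⟶  SSO  (L0)  txn=∅  M[L0]=63
step 10: P0: load  L1  ⟶  EII  (L1)  txn=BusRd  M[L1]=10
step 11: P0: load  L0  ⟶  SSO  (L0)  txn=∅  M[L0]=63
step 12: P1: store L0 := 3  ⟶  IMI  (L0)  txn=BusUpgr+Flush  M[L0]=24
step 13: P1: load  L3  ⟶  OSI  (L3)  txn=BusRd  M[L3]=0
step 14: P2: store L4 := 61  ⟶  IIM  (L4)  txn=BusRdX  M[L4]=0
step 15: P1: store L0 := 5  ⟶  IMI  (L0)  txn=∅  M[L0]=24
step 16: P0: load  L1  ⟶  EII  (L1)  txn=∅  M[L1]=10
step 17: P0: store L1 := 26  ⟶  MII  (L1)  txn=∅  M[L1]=10
step 18: P2: load  L0  ⟶  IOS  (L0)  txn=BusRd  M[L0]=24
step 19: P0: store L0 := 63  ⟶  MII  (L0)  txn=BusRdX+Flush  M[L0]=5
step 20: P0: load  L3  ⟶  OSI  (L3)  txn=∅  M[L3]=0
step 21: P0: load  L1  ⟶  MII  (L1)  txn=∅  M[L1]=10
step 22: P0: load  L0  ⟶  MII  (L0)  txn=∅  M[L0]=5
step 23: P1: load  L1  ⟶  OSI  (L1)  txn=BusRd  M[L1]=10
step 24: P0: load  L2  ⟶  MII  (L2)  txn=∅  M[L2]=80
step 25: P0: load  L0  ⟶  MII  (L0)  txn=∅  M[L0]=5
step 26: P0: load  L3  ⟶  OSI  (L3)  txn=∅  M[L3]=0
step 27: P1: load  L1  ⟶  OSI  (L1)  txn=∅  M[L1]=10

invalidations = 2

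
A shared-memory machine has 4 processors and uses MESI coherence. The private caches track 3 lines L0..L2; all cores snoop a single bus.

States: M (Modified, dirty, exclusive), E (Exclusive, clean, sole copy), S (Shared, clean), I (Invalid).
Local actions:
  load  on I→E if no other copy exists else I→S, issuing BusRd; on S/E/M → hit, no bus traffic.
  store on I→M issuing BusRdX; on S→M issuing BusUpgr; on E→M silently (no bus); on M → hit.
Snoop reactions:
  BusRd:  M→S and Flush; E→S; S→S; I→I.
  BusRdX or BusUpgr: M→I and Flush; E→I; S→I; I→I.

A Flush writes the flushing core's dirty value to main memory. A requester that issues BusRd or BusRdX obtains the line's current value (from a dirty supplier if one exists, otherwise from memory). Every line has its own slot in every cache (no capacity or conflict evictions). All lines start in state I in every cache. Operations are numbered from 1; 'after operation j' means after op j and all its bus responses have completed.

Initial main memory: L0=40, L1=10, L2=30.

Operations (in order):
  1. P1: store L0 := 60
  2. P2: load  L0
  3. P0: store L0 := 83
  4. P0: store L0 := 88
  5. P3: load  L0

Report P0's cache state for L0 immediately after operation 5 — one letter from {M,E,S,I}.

state = S

[1] P1: store L0 := 60 | P0:I, P1:M(60), P2:I, P3:I | bus: BusRdX
[2] P2: load  L0 | P0:I, P1:S(60), P2:S(60), P3:I | bus: BusRd,Flush
[3] P0: store L0 := 83 | P0:M(83), P1:I, P2:I, P3:I | bus: BusRdX
[4] P0: store L0 := 88 | P0:M(88), P1:I, P2:I, P3:I | bus: none
[5] P3: load  L0 | P0:S(88), P1:I, P2:I, P3:S(88) | bus: BusRd,Flush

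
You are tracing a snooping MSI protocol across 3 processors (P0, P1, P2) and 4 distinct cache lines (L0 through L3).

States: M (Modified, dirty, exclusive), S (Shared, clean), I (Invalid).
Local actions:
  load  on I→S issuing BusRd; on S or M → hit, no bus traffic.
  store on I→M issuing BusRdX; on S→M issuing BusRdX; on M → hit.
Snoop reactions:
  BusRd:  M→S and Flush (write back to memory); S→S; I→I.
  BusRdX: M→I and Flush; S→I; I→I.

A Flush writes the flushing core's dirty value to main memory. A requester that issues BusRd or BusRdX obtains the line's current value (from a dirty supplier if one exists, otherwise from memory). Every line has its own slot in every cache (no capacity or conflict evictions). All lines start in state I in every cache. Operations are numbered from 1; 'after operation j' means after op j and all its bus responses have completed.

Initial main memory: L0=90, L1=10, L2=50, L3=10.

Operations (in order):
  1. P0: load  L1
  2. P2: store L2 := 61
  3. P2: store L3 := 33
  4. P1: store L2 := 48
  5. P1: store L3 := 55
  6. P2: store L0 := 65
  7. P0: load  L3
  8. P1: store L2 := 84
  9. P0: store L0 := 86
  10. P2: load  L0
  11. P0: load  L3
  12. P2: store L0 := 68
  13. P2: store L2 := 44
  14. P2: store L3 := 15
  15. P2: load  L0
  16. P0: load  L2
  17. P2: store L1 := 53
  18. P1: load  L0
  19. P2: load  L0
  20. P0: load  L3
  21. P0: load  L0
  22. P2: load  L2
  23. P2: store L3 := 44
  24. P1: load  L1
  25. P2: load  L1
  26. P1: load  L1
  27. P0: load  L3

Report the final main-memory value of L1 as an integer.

memory[L1] = 53

  op1 P0: load  L1 → S/I/I on L1; bus BusRd; mem=10
  op2 P2: store L2 := 61 → I/I/M on L2; bus BusRdX; mem=50
  op3 P2: store L3 := 33 → I/I/M on L3; bus BusRdX; mem=10
  op4 P1: store L2 := 48 → I/M/I on L2; bus BusRdX Flush; mem=61
  op5 P1: store L3 := 55 → I/M/I on L3; bus BusRdX Flush; mem=33
  op6 P2: store L0 := 65 → I/I/M on L0; bus BusRdX; mem=90
  op7 P0: load  L3 → S/S/I on L3; bus BusRd Flush; mem=55
  op8 P1: store L2 := 84 → I/M/I on L2; bus (none); mem=61
  op9 P0: store L0 := 86 → M/I/I on L0; bus BusRdX Flush; mem=65
  op10 P2: load  L0 → S/I/S on L0; bus BusRd Flush; mem=86
  op11 P0: load  L3 → S/S/I on L3; bus (none); mem=55
  op12 P2: store L0 := 68 → I/I/M on L0; bus BusRdX; mem=86
  op13 P2: store L2 := 44 → I/I/M on L2; bus BusRdX Flush; mem=84
  op14 P2: store L3 := 15 → I/I/M on L3; bus BusRdX; mem=55
  op15 P2: load  L0 → I/I/M on L0; bus (none); mem=86
  op16 P0: load  L2 → S/I/S on L2; bus BusRd Flush; mem=44
  op17 P2: store L1 := 53 → I/I/M on L1; bus BusRdX; mem=10
  op18 P1: load  L0 → I/S/S on L0; bus BusRd Flush; mem=68
  op19 P2: load  L0 → I/S/S on L0; bus (none); mem=68
  op20 P0: load  L3 → S/I/S on L3; bus BusRd Flush; mem=15
  op21 P0: load  L0 → S/S/S on L0; bus BusRd; mem=68
  op22 P2: load  L2 → S/I/S on L2; bus (none); mem=44
  op23 P2: store L3 := 44 → I/I/M on L3; bus BusRdX; mem=15
  op24 P1: load  L1 → I/S/S on L1; bus BusRd Flush; mem=53
  op25 P2: load  L1 → I/S/S on L1; bus (none); mem=53
  op26 P1: load  L1 → I/S/S on L1; bus (none); mem=53
  op27 P0: load  L3 → S/I/S on L3; bus BusRd Flush; mem=44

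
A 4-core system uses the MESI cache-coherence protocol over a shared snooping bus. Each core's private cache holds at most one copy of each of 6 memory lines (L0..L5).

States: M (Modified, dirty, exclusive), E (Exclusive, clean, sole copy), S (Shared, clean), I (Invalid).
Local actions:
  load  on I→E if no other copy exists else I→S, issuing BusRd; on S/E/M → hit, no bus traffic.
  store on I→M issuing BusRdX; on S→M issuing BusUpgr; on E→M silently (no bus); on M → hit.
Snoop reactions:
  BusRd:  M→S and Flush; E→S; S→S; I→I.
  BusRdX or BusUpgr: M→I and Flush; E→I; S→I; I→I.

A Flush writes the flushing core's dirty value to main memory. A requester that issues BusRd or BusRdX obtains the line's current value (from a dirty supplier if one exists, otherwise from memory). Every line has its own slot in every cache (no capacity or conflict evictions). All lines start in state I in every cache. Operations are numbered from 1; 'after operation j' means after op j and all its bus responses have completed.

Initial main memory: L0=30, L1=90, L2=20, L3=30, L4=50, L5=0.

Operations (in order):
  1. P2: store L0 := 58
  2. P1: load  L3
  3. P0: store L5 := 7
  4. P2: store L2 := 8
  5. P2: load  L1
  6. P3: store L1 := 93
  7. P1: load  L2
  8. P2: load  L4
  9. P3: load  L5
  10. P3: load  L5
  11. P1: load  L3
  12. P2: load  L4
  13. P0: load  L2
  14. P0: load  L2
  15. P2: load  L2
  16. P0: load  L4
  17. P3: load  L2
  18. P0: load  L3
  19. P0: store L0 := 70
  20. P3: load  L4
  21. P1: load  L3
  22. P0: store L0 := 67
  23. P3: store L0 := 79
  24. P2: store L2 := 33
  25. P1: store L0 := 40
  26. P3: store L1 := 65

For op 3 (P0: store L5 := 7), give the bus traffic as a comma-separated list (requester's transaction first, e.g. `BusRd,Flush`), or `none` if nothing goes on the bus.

  op1 P2: store L0 := 58 → I/I/M/I on L0; bus BusRdX; mem=30
  op2 P1: load  L3 → I/E/I/I on L3; bus BusRd; mem=30
  op3 P0: store L5 := 7 → M/I/I/I on L5; bus BusRdX; mem=0
  op4 P2: store L2 := 8 → I/I/M/I on L2; bus BusRdX; mem=20
  op5 P2: load  L1 → I/I/E/I on L1; bus BusRd; mem=90
  op6 P3: store L1 := 93 → I/I/I/M on L1; bus BusRdX; mem=90
  op7 P1: load  L2 → I/S/S/I on L2; bus BusRd Flush; mem=8
  op8 P2: load  L4 → I/I/E/I on L4; bus BusRd; mem=50
  op9 P3: load  L5 → S/I/I/S on L5; bus BusRd Flush; mem=7
  op10 P3: load  L5 → S/I/I/S on L5; bus (none); mem=7
  op11 P1: load  L3 → I/E/I/I on L3; bus (none); mem=30
  op12 P2: load  L4 → I/I/E/I on L4; bus (none); mem=50
  op13 P0: load  L2 → S/S/S/I on L2; bus BusRd; mem=8
  op14 P0: load  L2 → S/S/S/I on L2; bus (none); mem=8
  op15 P2: load  L2 → S/S/S/I on L2; bus (none); mem=8
  op16 P0: load  L4 → S/I/S/I on L4; bus BusRd; mem=50
  op17 P3: load  L2 → S/S/S/S on L2; bus BusRd; mem=8
  op18 P0: load  L3 → S/S/I/I on L3; bus BusRd; mem=30
  op19 P0: store L0 := 70 → M/I/I/I on L0; bus BusRdX Flush; mem=58
  op20 P3: load  L4 → S/I/S/S on L4; bus BusRd; mem=50
  op21 P1: load  L3 → S/S/I/I on L3; bus (none); mem=30
  op22 P0: store L0 := 67 → M/I/I/I on L0; bus (none); mem=58
  op23 P3: store L0 := 79 → I/I/I/M on L0; bus BusRdX Flush; mem=67
  op24 P2: store L2 := 33 → I/I/M/I on L2; bus BusUpgr; mem=8
  op25 P1: store L0 := 40 → I/M/I/I on L0; bus BusRdX Flush; mem=79
  op26 P3: store L1 := 65 → I/I/I/M on L1; bus (none); mem=90

bus = BusRdX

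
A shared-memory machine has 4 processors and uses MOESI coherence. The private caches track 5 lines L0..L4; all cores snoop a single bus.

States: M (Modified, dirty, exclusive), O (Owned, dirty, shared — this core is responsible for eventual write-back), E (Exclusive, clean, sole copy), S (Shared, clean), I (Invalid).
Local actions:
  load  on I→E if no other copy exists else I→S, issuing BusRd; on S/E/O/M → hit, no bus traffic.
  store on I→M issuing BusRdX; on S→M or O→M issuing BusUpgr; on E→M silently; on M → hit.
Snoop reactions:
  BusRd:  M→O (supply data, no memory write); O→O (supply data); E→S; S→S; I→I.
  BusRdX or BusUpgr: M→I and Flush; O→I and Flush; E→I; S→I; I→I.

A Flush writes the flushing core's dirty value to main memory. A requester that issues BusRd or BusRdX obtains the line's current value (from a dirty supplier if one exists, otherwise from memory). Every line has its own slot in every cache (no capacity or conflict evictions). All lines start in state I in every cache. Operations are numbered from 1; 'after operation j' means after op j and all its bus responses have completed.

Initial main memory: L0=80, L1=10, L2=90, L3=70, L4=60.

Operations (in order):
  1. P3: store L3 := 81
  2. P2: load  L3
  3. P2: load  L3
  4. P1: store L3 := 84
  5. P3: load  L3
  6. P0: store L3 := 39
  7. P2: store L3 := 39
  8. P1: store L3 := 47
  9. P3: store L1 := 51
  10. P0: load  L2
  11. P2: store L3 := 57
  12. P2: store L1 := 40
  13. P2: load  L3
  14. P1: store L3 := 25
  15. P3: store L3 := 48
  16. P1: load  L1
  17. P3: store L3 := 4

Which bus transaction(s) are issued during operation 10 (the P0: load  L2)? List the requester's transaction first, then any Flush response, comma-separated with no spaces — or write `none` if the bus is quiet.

bus = BusRd

1. P3: store L3 := 81  bus=[BusRdX]  L3: P0=I P1=I P2=I P3=M  mem[L3]=70
2. P2: load  L3  bus=[BusRd]  L3: P0=I P1=I P2=S P3=O  mem[L3]=70
3. P2: load  L3  bus=[-]  L3: P0=I P1=I P2=S P3=O  mem[L3]=70
4. P1: store L3 := 84  bus=[BusRdX,Flush]  L3: P0=I P1=M P2=I P3=I  mem[L3]=81
5. P3: load  L3  bus=[BusRd]  L3: P0=I P1=O P2=I P3=S  mem[L3]=81
6. P0: store L3 := 39  bus=[BusRdX,Flush]  L3: P0=M P1=I P2=I P3=I  mem[L3]=84
7. P2: store L3 := 39  bus=[BusRdX,Flush]  L3: P0=I P1=I P2=M P3=I  mem[L3]=39
8. P1: store L3 := 47  bus=[BusRdX,Flush]  L3: P0=I P1=M P2=I P3=I  mem[L3]=39
9. P3: store L1 := 51  bus=[BusRdX]  L1: P0=I P1=I P2=I P3=M  mem[L1]=10
10. P0: load  L2  bus=[BusRd]  L2: P0=E P1=I P2=I P3=I  mem[L2]=90
11. P2: store L3 := 57  bus=[BusRdX,Flush]  L3: P0=I P1=I P2=M P3=I  mem[L3]=47
12. P2: store L1 := 40  bus=[BusRdX,Flush]  L1: P0=I P1=I P2=M P3=I  mem[L1]=51
13. P2: load  L3  bus=[-]  L3: P0=I P1=I P2=M P3=I  mem[L3]=47
14. P1: store L3 := 25  bus=[BusRdX,Flush]  L3: P0=I P1=M P2=I P3=I  mem[L3]=57
15. P3: store L3 := 48  bus=[BusRdX,Flush]  L3: P0=I P1=I P2=I P3=M  mem[L3]=25
16. P1: load  L1  bus=[BusRd]  L1: P0=I P1=S P2=O P3=I  mem[L1]=51
17. P3: store L3 := 4  bus=[-]  L3: P0=I P1=I P2=I P3=M  mem[L3]=25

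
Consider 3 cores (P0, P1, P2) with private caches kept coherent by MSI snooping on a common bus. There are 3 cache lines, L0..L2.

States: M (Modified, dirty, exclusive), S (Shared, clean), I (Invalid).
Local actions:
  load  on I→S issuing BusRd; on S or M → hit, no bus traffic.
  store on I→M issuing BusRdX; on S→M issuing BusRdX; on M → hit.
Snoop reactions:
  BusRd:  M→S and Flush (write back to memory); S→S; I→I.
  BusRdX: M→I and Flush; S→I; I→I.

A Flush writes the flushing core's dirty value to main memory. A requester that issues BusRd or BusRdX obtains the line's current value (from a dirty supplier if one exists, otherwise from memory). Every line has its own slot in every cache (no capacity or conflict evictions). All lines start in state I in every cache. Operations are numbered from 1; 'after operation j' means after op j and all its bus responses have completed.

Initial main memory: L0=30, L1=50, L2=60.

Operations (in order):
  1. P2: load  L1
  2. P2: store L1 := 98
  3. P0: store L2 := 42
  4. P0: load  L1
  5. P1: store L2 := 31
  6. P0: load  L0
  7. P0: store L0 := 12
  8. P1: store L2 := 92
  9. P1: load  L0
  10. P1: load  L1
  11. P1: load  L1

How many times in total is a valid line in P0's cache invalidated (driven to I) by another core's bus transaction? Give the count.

invalidations = 1

step 1: P2: load  L1  ⟶  IIS  (L1)  txn=BusRd  M[L1]=50
step 2: P2: store L1 := 98  ⟶  IIM  (L1)  txn=BusRdX  M[L1]=50
step 3: P0: store L2 := 42  ⟶  MII  (L2)  txn=BusRdX  M[L2]=60
step 4: P0: load  L1  ⟶  SIS  (L1)  txn=BusRd+Flush  M[L1]=98
step 5: P1: store L2 := 31  ⟶  IMI  (L2)  txn=BusRdX+Flush  M[L2]=42
step 6: P0: load  L0  ⟶  SII  (L0)  txn=BusRd  M[L0]=30
step 7: P0: store L0 := 12  ⟶  MII  (L0)  txn=BusRdX  M[L0]=30
step 8: P1: store L2 := 92  ⟶  IMI  (L2)  txn=∅  M[L2]=42
step 9: P1: load  L0  ⟶  SSI  (L0)  txn=BusRd+Flush  M[L0]=12
step 10: P1: load  L1  ⟶  SSS  (L1)  txn=BusRd  M[L1]=98
step 11: P1: load  L1  ⟶  SSS  (L1)  txn=∅  M[L1]=98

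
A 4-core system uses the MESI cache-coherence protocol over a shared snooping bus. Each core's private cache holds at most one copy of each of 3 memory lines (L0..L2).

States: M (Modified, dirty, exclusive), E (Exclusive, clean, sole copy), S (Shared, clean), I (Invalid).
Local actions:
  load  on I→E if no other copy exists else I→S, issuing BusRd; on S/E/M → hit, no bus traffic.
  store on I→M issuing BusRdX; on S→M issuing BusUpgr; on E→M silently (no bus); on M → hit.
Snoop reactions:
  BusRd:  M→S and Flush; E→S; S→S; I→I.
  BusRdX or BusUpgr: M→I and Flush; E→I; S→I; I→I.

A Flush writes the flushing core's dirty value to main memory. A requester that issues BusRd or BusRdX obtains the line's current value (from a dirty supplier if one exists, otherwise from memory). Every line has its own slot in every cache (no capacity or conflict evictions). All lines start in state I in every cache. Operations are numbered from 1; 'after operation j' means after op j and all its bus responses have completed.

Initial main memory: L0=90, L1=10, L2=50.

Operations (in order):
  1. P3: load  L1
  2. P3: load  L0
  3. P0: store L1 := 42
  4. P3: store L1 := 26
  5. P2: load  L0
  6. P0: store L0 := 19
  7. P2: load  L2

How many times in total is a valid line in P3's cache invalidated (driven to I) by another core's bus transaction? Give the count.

step 1: P3: load  L1  ⟶  IIIE  (L1)  txn=BusRd  M[L1]=10
step 2: P3: load  L0  ⟶  IIIE  (L0)  txn=BusRd  M[L0]=90
step 3: P0: store L1 := 42  ⟶  MIII  (L1)  txn=BusRdX  M[L1]=10
step 4: P3: store L1 := 26  ⟶  IIIM  (L1)  txn=BusRdX+Flush  M[L1]=42
step 5: P2: load  L0  ⟶  IISS  (L0)  txn=BusRd  M[L0]=90
step 6: P0: store L0 := 19  ⟶  MIII  (L0)  txn=BusRdX  M[L0]=90
step 7: P2: load  L2  ⟶  IIEI  (L2)  txn=BusRd  M[L2]=50

invalidations = 2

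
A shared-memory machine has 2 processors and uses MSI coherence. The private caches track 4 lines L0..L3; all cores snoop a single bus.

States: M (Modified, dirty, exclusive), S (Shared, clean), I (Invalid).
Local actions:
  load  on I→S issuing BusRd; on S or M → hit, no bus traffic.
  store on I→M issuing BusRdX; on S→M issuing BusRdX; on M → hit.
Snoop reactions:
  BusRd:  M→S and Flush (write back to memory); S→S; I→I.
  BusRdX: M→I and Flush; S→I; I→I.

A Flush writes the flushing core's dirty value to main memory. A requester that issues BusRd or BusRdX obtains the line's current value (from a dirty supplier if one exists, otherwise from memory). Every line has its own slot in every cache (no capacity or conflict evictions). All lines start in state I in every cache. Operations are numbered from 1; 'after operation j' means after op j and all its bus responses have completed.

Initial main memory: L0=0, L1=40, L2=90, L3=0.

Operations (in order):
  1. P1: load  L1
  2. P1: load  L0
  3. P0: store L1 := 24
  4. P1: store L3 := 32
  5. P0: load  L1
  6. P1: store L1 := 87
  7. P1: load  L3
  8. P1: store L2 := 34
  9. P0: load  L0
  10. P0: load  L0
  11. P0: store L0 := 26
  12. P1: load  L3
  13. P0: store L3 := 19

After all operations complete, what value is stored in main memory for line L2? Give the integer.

memory[L2] = 90

step 1: P1: load  L1  ⟶  IS  (L1)  txn=BusRd  M[L1]=40
step 2: P1: load  L0  ⟶  IS  (L0)  txn=BusRd  M[L0]=0
step 3: P0: store L1 := 24  ⟶  MI  (L1)  txn=BusRdX  M[L1]=40
step 4: P1: store L3 := 32  ⟶  IM  (L3)  txn=BusRdX  M[L3]=0
step 5: P0: load  L1  ⟶  MI  (L1)  txn=∅  M[L1]=40
step 6: P1: store L1 := 87  ⟶  IM  (L1)  txn=BusRdX+Flush  M[L1]=24
step 7: P1: load  L3  ⟶  IM  (L3)  txn=∅  M[L3]=0
step 8: P1: store L2 := 34  ⟶  IM  (L2)  txn=BusRdX  M[L2]=90
step 9: P0: load  L0  ⟶  SS  (L0)  txn=BusRd  M[L0]=0
step 10: P0: load  L0  ⟶  SS  (L0)  txn=∅  M[L0]=0
step 11: P0: store L0 := 26  ⟶  MI  (L0)  txn=BusRdX  M[L0]=0
step 12: P1: load  L3  ⟶  IM  (L3)  txn=∅  M[L3]=0
step 13: P0: store L3 := 19  ⟶  MI  (L3)  txn=BusRdX+Flush  M[L3]=32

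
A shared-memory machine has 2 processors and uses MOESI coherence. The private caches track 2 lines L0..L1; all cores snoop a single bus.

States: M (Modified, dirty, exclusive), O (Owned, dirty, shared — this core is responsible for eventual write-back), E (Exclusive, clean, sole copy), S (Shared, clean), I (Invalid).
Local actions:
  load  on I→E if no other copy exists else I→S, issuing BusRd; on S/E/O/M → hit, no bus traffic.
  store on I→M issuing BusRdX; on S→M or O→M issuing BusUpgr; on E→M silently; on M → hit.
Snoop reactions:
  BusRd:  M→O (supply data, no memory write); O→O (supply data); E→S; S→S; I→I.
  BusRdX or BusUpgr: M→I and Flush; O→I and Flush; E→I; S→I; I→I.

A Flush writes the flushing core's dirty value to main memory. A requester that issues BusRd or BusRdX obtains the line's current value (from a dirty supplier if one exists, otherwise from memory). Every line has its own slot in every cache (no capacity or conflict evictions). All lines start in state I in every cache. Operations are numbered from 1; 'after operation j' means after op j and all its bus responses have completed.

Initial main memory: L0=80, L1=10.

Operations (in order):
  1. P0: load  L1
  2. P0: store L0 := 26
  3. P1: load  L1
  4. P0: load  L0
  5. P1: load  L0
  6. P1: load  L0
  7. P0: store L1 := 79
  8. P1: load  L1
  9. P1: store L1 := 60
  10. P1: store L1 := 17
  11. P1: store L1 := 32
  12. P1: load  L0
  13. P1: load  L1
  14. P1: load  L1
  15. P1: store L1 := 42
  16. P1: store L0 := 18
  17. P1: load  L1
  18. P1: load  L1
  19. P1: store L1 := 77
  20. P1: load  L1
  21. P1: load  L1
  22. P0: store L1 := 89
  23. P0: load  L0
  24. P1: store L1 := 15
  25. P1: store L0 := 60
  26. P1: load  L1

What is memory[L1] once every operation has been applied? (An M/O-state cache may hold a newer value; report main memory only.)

memory[L1] = 89

  op1 P0: load  L1 → E/I on L1; bus BusRd; mem=10
  op2 P0: store L0 := 26 → M/I on L0; bus BusRdX; mem=80
  op3 P1: load  L1 → S/S on L1; bus BusRd; mem=10
  op4 P0: load  L0 → M/I on L0; bus (none); mem=80
  op5 P1: load  L0 → O/S on L0; bus BusRd; mem=80
  op6 P1: load  L0 → O/S on L0; bus (none); mem=80
  op7 P0: store L1 := 79 → M/I on L1; bus BusUpgr; mem=10
  op8 P1: load  L1 → O/S on L1; bus BusRd; mem=10
  op9 P1: store L1 := 60 → I/M on L1; bus BusUpgr Flush; mem=79
  op10 P1: store L1 := 17 → I/M on L1; bus (none); mem=79
  op11 P1: store L1 := 32 → I/M on L1; bus (none); mem=79
  op12 P1: load  L0 → O/S on L0; bus (none); mem=80
  op13 P1: load  L1 → I/M on L1; bus (none); mem=79
  op14 P1: load  L1 → I/M on L1; bus (none); mem=79
  op15 P1: store L1 := 42 → I/M on L1; bus (none); mem=79
  op16 P1: store L0 := 18 → I/M on L0; bus BusUpgr Flush; mem=26
  op17 P1: load  L1 → I/M on L1; bus (none); mem=79
  op18 P1: load  L1 → I/M on L1; bus (none); mem=79
  op19 P1: store L1 := 77 → I/M on L1; bus (none); mem=79
  op20 P1: load  L1 → I/M on L1; bus (none); mem=79
  op21 P1: load  L1 → I/M on L1; bus (none); mem=79
  op22 P0: store L1 := 89 → M/I on L1; bus BusRdX Flush; mem=77
  op23 P0: load  L0 → S/O on L0; bus BusRd; mem=26
  op24 P1: store L1 := 15 → I/M on L1; bus BusRdX Flush; mem=89
  op25 P1: store L0 := 60 → I/M on L0; bus BusUpgr; mem=26
  op26 P1: load  L1 → I/M on L1; bus (none); mem=89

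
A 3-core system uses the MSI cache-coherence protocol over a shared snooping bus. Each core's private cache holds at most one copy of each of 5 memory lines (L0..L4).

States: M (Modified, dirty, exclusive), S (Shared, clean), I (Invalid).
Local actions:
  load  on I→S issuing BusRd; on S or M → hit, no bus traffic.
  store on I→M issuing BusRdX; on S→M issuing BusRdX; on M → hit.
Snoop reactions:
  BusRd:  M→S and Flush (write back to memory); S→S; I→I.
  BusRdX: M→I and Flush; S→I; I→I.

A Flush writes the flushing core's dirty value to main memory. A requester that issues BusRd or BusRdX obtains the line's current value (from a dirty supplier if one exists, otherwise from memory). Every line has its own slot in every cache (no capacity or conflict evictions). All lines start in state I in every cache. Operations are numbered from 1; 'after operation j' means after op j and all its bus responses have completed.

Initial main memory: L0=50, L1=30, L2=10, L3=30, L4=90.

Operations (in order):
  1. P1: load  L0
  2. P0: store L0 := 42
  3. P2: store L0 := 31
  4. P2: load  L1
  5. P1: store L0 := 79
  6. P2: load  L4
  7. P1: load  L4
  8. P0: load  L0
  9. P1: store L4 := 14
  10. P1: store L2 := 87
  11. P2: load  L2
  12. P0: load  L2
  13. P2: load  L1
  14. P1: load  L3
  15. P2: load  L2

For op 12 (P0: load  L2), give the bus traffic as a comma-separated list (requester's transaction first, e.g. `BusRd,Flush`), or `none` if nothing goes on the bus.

bus = BusRd

step 1: P1: load  L0  ⟶  ISI  (L0)  txn=BusRd  M[L0]=50
step 2: P0: store L0 := 42  ⟶  MII  (L0)  txn=BusRdX  M[L0]=50
step 3: P2: store L0 := 31  ⟶  IIM  (L0)  txn=BusRdX+Flush  M[L0]=42
step 4: P2: load  L1  ⟶  IIS  (L1)  txn=BusRd  M[L1]=30
step 5: P1: store L0 := 79  ⟶  IMI  (L0)  txn=BusRdX+Flush  M[L0]=31
step 6: P2: load  L4  ⟶  IIS  (L4)  txn=BusRd  M[L4]=90
step 7: P1: load  L4  ⟶  ISS  (L4)  txn=BusRd  M[L4]=90
step 8: P0: load  L0  ⟶  SSI  (L0)  txn=BusRd+Flush  M[L0]=79
step 9: P1: store L4 := 14  ⟶  IMI  (L4)  txn=BusRdX  M[L4]=90
step 10: P1: store L2 := 87  ⟶  IMI  (L2)  txn=BusRdX  M[L2]=10
step 11: P2: load  L2  ⟶  ISS  (L2)  txn=BusRd+Flush  M[L2]=87
step 12: P0: load  L2  ⟶  SSS  (L2)  txn=BusRd  M[L2]=87
step 13: P2: load  L1  ⟶  IIS  (L1)  txn=∅  M[L1]=30
step 14: P1: load  L3  ⟶  ISI  (L3)  txn=BusRd  M[L3]=30
step 15: P2: load  L2  ⟶  SSS  (L2)  txn=∅  M[L2]=87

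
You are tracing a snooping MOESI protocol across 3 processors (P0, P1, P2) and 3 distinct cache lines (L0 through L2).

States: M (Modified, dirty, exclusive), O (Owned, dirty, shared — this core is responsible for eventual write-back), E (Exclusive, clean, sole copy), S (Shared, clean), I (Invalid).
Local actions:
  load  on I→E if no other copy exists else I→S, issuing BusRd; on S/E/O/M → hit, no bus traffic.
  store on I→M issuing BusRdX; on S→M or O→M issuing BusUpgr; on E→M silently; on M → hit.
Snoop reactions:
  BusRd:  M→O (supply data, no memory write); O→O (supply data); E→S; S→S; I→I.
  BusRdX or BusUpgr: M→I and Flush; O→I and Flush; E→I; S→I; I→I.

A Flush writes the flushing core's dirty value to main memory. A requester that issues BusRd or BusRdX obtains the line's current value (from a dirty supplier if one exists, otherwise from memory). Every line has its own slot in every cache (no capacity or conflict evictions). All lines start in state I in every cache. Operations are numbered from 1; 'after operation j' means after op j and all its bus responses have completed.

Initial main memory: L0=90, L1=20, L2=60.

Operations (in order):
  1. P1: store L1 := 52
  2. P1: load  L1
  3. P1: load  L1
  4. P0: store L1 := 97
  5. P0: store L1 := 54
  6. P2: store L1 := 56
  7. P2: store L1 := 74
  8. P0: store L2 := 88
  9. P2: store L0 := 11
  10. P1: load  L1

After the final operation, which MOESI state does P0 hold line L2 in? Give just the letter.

step 1: P1: store L1 := 52  ⟶  IMI  (L1)  txn=BusRdX  M[L1]=20
step 2: P1: load  L1  ⟶  IMI  (L1)  txn=∅  M[L1]=20
step 3: P1: load  L1  ⟶  IMI  (L1)  txn=∅  M[L1]=20
step 4: P0: store L1 := 97  ⟶  MII  (L1)  txn=BusRdX+Flush  M[L1]=52
step 5: P0: store L1 := 54  ⟶  MII  (L1)  txn=∅  M[L1]=52
step 6: P2: store L1 := 56  ⟶  IIM  (L1)  txn=BusRdX+Flush  M[L1]=54
step 7: P2: store L1 := 74  ⟶  IIM  (L1)  txn=∅  M[L1]=54
step 8: P0: store L2 := 88  ⟶  MII  (L2)  txn=BusRdX  M[L2]=60
step 9: P2: store L0 := 11  ⟶  IIM  (L0)  txn=BusRdX  M[L0]=90
step 10: P1: load  L1  ⟶  ISO  (L1)  txn=BusRd  M[L1]=54

state = M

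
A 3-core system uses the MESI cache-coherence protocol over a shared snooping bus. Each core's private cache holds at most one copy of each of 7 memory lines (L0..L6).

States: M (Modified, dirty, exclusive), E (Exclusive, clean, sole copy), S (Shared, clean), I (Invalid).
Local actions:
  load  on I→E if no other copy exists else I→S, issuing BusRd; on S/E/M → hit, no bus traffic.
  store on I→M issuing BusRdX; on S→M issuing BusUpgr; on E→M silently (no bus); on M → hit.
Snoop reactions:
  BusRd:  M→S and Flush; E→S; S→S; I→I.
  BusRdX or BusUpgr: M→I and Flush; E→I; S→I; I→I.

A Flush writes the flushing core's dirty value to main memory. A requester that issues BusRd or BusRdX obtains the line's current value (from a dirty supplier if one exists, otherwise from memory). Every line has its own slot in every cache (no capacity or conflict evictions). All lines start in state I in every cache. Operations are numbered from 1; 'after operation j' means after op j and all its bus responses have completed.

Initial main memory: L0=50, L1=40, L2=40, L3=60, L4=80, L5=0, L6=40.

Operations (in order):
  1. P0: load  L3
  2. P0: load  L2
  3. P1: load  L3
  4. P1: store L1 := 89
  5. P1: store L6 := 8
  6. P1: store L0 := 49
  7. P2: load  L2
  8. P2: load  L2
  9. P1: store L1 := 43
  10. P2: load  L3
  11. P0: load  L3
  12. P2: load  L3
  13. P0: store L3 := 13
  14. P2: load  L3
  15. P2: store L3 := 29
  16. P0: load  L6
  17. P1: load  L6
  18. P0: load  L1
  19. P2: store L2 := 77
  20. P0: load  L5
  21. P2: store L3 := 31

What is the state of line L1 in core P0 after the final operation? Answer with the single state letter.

[1] P0: load  L3 | P0:E(60), P1:I, P2:I | bus: BusRd
[2] P0: load  L2 | P0:E(40), P1:I, P2:I | bus: BusRd
[3] P1: load  L3 | P0:S(60), P1:S(60), P2:I | bus: BusRd
[4] P1: store L1 := 89 | P0:I, P1:M(89), P2:I | bus: BusRdX
[5] P1: store L6 := 8 | P0:I, P1:M(8), P2:I | bus: BusRdX
[6] P1: store L0 := 49 | P0:I, P1:M(49), P2:I | bus: BusRdX
[7] P2: load  L2 | P0:S(40), P1:I, P2:S(40) | bus: BusRd
[8] P2: load  L2 | P0:S(40), P1:I, P2:S(40) | bus: none
[9] P1: store L1 := 43 | P0:I, P1:M(43), P2:I | bus: none
[10] P2: load  L3 | P0:S(60), P1:S(60), P2:S(60) | bus: BusRd
[11] P0: load  L3 | P0:S(60), P1:S(60), P2:S(60) | bus: none
[12] P2: load  L3 | P0:S(60), P1:S(60), P2:S(60) | bus: none
[13] P0: store L3 := 13 | P0:M(13), P1:I, P2:I | bus: BusUpgr
[14] P2: load  L3 | P0:S(13), P1:I, P2:S(13) | bus: BusRd,Flush
[15] P2: store L3 := 29 | P0:I, P1:I, P2:M(29) | bus: BusUpgr
[16] P0: load  L6 | P0:S(8), P1:S(8), P2:I | bus: BusRd,Flush
[17] P1: load  L6 | P0:S(8), P1:S(8), P2:I | bus: none
[18] P0: load  L1 | P0:S(43), P1:S(43), P2:I | bus: BusRd,Flush
[19] P2: store L2 := 77 | P0:I, P1:I, P2:M(77) | bus: BusUpgr
[20] P0: load  L5 | P0:E(0), P1:I, P2:I | bus: BusRd
[21] P2: store L3 := 31 | P0:I, P1:I, P2:M(31) | bus: none

state = S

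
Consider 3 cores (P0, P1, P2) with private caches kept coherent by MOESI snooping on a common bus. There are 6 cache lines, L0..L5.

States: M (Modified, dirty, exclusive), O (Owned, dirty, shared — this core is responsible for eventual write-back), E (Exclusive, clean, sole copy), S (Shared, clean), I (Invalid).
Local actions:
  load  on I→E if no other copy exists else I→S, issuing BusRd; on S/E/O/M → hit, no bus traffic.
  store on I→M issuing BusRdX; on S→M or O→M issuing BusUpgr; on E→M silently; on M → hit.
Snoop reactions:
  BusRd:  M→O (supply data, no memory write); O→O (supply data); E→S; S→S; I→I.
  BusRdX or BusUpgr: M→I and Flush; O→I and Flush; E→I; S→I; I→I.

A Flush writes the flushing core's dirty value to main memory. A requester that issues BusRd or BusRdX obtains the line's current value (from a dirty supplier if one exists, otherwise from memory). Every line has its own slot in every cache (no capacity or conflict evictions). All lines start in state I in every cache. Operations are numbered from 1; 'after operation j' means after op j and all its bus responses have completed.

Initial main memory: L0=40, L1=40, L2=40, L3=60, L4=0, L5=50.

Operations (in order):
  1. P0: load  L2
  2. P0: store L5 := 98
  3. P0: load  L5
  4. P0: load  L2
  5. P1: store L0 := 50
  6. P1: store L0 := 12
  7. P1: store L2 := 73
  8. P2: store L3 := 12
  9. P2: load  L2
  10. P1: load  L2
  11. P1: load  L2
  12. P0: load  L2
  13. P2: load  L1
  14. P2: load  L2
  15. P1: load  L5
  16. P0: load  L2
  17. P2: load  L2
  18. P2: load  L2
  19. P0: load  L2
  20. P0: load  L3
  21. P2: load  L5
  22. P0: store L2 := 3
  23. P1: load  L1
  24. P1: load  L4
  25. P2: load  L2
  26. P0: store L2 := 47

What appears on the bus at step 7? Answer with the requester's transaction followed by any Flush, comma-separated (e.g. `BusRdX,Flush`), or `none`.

  op1 P0: load  L2 → E/I/I on L2; bus BusRd; mem=40
  op2 P0: store L5 := 98 → M/I/I on L5; bus BusRdX; mem=50
  op3 P0: load  L5 → M/I/I on L5; bus (none); mem=50
  op4 P0: load  L2 → E/I/I on L2; bus (none); mem=40
  op5 P1: store L0 := 50 → I/M/I on L0; bus BusRdX; mem=40
  op6 P1: store L0 := 12 → I/M/I on L0; bus (none); mem=40
  op7 P1: store L2 := 73 → I/M/I on L2; bus BusRdX; mem=40
  op8 P2: store L3 := 12 → I/I/M on L3; bus BusRdX; mem=60
  op9 P2: load  L2 → I/O/S on L2; bus BusRd; mem=40
  op10 P1: load  L2 → I/O/S on L2; bus (none); mem=40
  op11 P1: load  L2 → I/O/S on L2; bus (none); mem=40
  op12 P0: load  L2 → S/O/S on L2; bus BusRd; mem=40
  op13 P2: load  L1 → I/I/E on L1; bus BusRd; mem=40
  op14 P2: load  L2 → S/O/S on L2; bus (none); mem=40
  op15 P1: load  L5 → O/S/I on L5; bus BusRd; mem=50
  op16 P0: load  L2 → S/O/S on L2; bus (none); mem=40
  op17 P2: load  L2 → S/O/S on L2; bus (none); mem=40
  op18 P2: load  L2 → S/O/S on L2; bus (none); mem=40
  op19 P0: load  L2 → S/O/S on L2; bus (none); mem=40
  op20 P0: load  L3 → S/I/O on L3; bus BusRd; mem=60
  op21 P2: load  L5 → O/S/S on L5; bus BusRd; mem=50
  op22 P0: store L2 := 3 → M/I/I on L2; bus BusUpgr Flush; mem=73
  op23 P1: load  L1 → I/S/S on L1; bus BusRd; mem=40
  op24 P1: load  L4 → I/E/I on L4; bus BusRd; mem=0
  op25 P2: load  L2 → O/I/S on L2; bus BusRd; mem=73
  op26 P0: store L2 := 47 → M/I/I on L2; bus BusUpgr; mem=73

bus = BusRdX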